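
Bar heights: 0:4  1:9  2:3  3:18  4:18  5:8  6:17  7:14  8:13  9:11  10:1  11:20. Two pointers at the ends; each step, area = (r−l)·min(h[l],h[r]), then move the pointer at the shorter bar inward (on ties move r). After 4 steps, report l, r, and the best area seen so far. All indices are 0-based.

l=4, r=11, best area=144

l=0 r=11: min(4,20)*11=44 best=44 *, l++
l=1 r=11: min(9,20)*10=90 best=90 *, l++
l=2 r=11: min(3,20)*9=27 best=90, l++
l=3 r=11: min(18,20)*8=144 best=144 *, l++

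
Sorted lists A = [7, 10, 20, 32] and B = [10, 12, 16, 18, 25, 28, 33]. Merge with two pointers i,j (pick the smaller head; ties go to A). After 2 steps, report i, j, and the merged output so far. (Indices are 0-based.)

i=2, j=0, merged so far=[7, 10]

[i=0,j=0] A[i]=7<=B[j]=10 take 7 → i++
[i=1,j=0] A[i]=10<=B[j]=10 take 10 → i++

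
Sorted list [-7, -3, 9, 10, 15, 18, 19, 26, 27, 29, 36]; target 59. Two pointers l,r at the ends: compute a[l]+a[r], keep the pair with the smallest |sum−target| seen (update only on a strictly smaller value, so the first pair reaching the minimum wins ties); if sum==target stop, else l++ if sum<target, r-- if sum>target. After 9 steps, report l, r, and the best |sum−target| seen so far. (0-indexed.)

[0,10] -7+36=29 d=30 * → l++
[1,10] -3+36=33 d=26 * → l++
[2,10] 9+36=45 d=14 * → l++
[3,10] 10+36=46 d=13 * → l++
[4,10] 15+36=51 d=8 * → l++
[5,10] 18+36=54 d=5 * → l++
[6,10] 19+36=55 d=4 * → l++
[7,10] 26+36=62 d=3 * → r--
[7,9] 26+29=55 d=4 → l++

l=8, r=9, best |Δ|=3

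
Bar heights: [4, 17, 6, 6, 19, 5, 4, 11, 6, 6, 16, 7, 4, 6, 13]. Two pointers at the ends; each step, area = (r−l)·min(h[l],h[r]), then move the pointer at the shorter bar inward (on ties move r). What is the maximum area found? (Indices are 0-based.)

[0,14] min(4,13)*14=56 best=56 * → l++
[1,14] min(17,13)*13=169 best=169 * → r--
[1,13] min(17,6)*12=72 best=169 → r--
[1,12] min(17,4)*11=44 best=169 → r--
[1,11] min(17,7)*10=70 best=169 → r--
[1,10] min(17,16)*9=144 best=169 → r--
[1,9] min(17,6)*8=48 best=169 → r--
[1,8] min(17,6)*7=42 best=169 → r--
[1,7] min(17,11)*6=66 best=169 → r--
[1,6] min(17,4)*5=20 best=169 → r--
[1,5] min(17,5)*4=20 best=169 → r--
[1,4] min(17,19)*3=51 best=169 → l++
[2,4] min(6,19)*2=12 best=169 → l++
[3,4] min(6,19)*1=6 best=169 → l++

max area = 169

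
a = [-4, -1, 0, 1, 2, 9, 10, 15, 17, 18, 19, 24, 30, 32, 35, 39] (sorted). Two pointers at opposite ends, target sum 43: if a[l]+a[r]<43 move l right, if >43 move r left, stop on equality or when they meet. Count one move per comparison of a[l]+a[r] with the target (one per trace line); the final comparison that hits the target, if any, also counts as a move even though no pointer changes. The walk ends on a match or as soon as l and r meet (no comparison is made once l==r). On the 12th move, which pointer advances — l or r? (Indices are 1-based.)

l=1 r=16: -4+39=35 <43, l++
l=2 r=16: -1+39=38 <43, l++
l=3 r=16: 0+39=39 <43, l++
l=4 r=16: 1+39=40 <43, l++
l=5 r=16: 2+39=41 <43, l++
l=6 r=16: 9+39=48 >43, r--
l=6 r=15: 9+35=44 >43, r--
l=6 r=14: 9+32=41 <43, l++
l=7 r=14: 10+32=42 <43, l++
l=8 r=14: 15+32=47 >43, r--
l=8 r=13: 15+30=45 >43, r--
l=8 r=12: 15+24=39 <43, l++

l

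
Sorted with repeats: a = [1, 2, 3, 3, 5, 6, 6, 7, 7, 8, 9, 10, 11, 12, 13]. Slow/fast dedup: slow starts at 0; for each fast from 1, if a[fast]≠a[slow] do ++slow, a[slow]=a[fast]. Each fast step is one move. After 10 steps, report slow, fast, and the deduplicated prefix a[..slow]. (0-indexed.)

slow=0 fast=1: a[fast]=2≠a[slow]=1 write a[1]=2, slow++,fast++
slow=1 fast=2: a[fast]=3≠a[slow]=2 write a[2]=3, slow++,fast++
slow=2 fast=3: a[fast]=3=a[slow] dup, fast++
slow=2 fast=4: a[fast]=5≠a[slow]=3 write a[3]=5, slow++,fast++
slow=3 fast=5: a[fast]=6≠a[slow]=5 write a[4]=6, slow++,fast++
slow=4 fast=6: a[fast]=6=a[slow] dup, fast++
slow=4 fast=7: a[fast]=7≠a[slow]=6 write a[5]=7, slow++,fast++
slow=5 fast=8: a[fast]=7=a[slow] dup, fast++
slow=5 fast=9: a[fast]=8≠a[slow]=7 write a[6]=8, slow++,fast++
slow=6 fast=10: a[fast]=9≠a[slow]=8 write a[7]=9, slow++,fast++

slow=7, fast=11, prefix=[1, 2, 3, 5, 6, 7, 8, 9]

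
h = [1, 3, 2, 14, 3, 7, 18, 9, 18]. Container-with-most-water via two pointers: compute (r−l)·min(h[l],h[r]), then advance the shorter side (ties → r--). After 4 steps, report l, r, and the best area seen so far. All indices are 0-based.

l=0 r=8: min(1,18)*8=8 best=8 *, l++
l=1 r=8: min(3,18)*7=21 best=21 *, l++
l=2 r=8: min(2,18)*6=12 best=21, l++
l=3 r=8: min(14,18)*5=70 best=70 *, l++

l=4, r=8, best area=70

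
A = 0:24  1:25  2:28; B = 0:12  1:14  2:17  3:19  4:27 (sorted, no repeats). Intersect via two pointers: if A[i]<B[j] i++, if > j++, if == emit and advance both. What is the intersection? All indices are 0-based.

intersection = []

i=0 j=0: 24>12, j++
i=0 j=1: 24>14, j++
i=0 j=2: 24>17, j++
i=0 j=3: 24>19, j++
i=0 j=4: 24<27, i++
i=1 j=4: 25<27, i++
i=2 j=4: 28>27, j++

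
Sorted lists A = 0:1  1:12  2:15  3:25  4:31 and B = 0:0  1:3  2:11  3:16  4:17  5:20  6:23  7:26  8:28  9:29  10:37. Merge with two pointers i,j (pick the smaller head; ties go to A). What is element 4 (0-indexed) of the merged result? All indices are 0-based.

merged[4] = 12

[i=0,j=0] A[i]=1>B[j]=0 take 0 → j++
[i=0,j=1] A[i]=1<=B[j]=3 take 1 → i++
[i=1,j=1] A[i]=12>B[j]=3 take 3 → j++
[i=1,j=2] A[i]=12>B[j]=11 take 11 → j++
[i=1,j=3] A[i]=12<=B[j]=16 take 12 → i++
[i=2,j=3] A[i]=15<=B[j]=16 take 15 → i++
[i=3,j=3] A[i]=25>B[j]=16 take 16 → j++
[i=3,j=4] A[i]=25>B[j]=17 take 17 → j++
[i=3,j=5] A[i]=25>B[j]=20 take 20 → j++
[i=3,j=6] A[i]=25>B[j]=23 take 23 → j++
[i=3,j=7] A[i]=25<=B[j]=26 take 25 → i++
[i=4,j=7] A[i]=31>B[j]=26 take 26 → j++
[i=4,j=8] A[i]=31>B[j]=28 take 28 → j++
[i=4,j=9] A[i]=31>B[j]=29 take 29 → j++
[i=4,j=10] A[i]=31<=B[j]=37 take 31 → i++
[i=5,j=10] A done, take B[j]=37 → j++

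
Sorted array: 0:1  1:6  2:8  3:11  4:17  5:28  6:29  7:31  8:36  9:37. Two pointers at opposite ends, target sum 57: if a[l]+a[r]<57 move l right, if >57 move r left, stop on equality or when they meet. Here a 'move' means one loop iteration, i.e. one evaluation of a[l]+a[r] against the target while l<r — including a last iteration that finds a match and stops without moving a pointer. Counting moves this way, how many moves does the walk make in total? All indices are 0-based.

l=0 r=9: 1+37=38 <57, l++
l=1 r=9: 6+37=43 <57, l++
l=2 r=9: 8+37=45 <57, l++
l=3 r=9: 11+37=48 <57, l++
l=4 r=9: 17+37=54 <57, l++
l=5 r=9: 28+37=65 >57, r--
l=5 r=8: 28+36=64 >57, r--
l=5 r=7: 28+31=59 >57, r--
l=5 r=6: 28+29=57, found

9 moves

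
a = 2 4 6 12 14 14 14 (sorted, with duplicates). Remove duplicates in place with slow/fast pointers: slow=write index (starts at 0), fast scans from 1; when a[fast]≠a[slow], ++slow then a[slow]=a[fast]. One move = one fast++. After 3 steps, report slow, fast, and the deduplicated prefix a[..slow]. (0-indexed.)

slow=3, fast=4, prefix=[2, 4, 6, 12]

slow=0 fast=1: a[fast]=4≠a[slow]=2 write a[1]=4, slow++,fast++
slow=1 fast=2: a[fast]=6≠a[slow]=4 write a[2]=6, slow++,fast++
slow=2 fast=3: a[fast]=12≠a[slow]=6 write a[3]=12, slow++,fast++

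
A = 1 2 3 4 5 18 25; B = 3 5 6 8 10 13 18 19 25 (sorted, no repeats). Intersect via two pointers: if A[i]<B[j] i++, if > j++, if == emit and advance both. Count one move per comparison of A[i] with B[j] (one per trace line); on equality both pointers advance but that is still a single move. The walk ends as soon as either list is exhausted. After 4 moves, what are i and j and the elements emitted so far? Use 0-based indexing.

i=0 j=0: 1<3, i++
i=1 j=0: 2<3, i++
i=2 j=0: 3==3 emit, i++,j++
i=3 j=1: 4<5, i++

i=4, j=1, emitted=[3]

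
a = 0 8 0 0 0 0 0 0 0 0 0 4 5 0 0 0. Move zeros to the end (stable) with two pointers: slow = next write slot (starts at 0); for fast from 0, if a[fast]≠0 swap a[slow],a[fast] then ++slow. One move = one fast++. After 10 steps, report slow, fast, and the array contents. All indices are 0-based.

(s=0,f=0) a[fast]=0 → fast++
(s=0,f=1) a[fast]=8≠0 swap→a[0]=8 → slow++,fast++
(s=1,f=2) a[fast]=0 → fast++
(s=1,f=3) a[fast]=0 → fast++
(s=1,f=4) a[fast]=0 → fast++
(s=1,f=5) a[fast]=0 → fast++
(s=1,f=6) a[fast]=0 → fast++
(s=1,f=7) a[fast]=0 → fast++
(s=1,f=8) a[fast]=0 → fast++
(s=1,f=9) a[fast]=0 → fast++

slow=1, fast=10, a=[8, 0, 0, 0, 0, 0, 0, 0, 0, 0, 0, 4, 5, 0, 0, 0]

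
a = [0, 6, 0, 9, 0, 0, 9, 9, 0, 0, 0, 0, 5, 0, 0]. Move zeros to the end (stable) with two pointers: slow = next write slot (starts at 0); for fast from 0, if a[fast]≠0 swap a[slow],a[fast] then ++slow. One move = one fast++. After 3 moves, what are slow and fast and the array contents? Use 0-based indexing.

slow=0 fast=0: a[fast]=0, fast++
slow=0 fast=1: a[fast]=6≠0 swap→a[0]=6, slow++,fast++
slow=1 fast=2: a[fast]=0, fast++

slow=1, fast=3, a=[6, 0, 0, 9, 0, 0, 9, 9, 0, 0, 0, 0, 5, 0, 0]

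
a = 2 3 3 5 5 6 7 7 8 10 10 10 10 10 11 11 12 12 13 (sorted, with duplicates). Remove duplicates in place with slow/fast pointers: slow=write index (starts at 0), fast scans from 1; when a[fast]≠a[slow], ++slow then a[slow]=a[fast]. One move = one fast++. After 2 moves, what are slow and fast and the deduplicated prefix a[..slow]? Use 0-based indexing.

(s=0,f=1) a[fast]=3≠a[slow]=2 write a[1]=3 → slow++,fast++
(s=1,f=2) a[fast]=3=a[slow] dup → fast++

slow=1, fast=3, prefix=[2, 3]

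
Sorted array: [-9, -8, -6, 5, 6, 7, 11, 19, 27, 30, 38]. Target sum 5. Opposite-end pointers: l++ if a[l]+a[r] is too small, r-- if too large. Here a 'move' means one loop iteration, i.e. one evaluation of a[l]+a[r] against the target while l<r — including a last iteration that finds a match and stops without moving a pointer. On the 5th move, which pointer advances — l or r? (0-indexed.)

l

l=0 r=10: -9+38=29 >5, r--
l=0 r=9: -9+30=21 >5, r--
l=0 r=8: -9+27=18 >5, r--
l=0 r=7: -9+19=10 >5, r--
l=0 r=6: -9+11=2 <5, l++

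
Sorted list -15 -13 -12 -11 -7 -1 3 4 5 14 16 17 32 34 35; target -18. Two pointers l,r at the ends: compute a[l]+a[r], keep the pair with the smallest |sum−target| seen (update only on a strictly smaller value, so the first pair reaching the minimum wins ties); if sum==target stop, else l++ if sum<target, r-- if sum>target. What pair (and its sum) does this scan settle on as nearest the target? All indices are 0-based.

pair (-11, -7) with sum -18 (|Δ|=0)

[0,14] -15+35=20 d=38 * → r--
[0,13] -15+34=19 d=37 * → r--
[0,12] -15+32=17 d=35 * → r--
[0,11] -15+17=2 d=20 * → r--
[0,10] -15+16=1 d=19 * → r--
[0,9] -15+14=-1 d=17 * → r--
[0,8] -15+5=-10 d=8 * → r--
[0,7] -15+4=-11 d=7 * → r--
[0,6] -15+3=-12 d=6 * → r--
[0,5] -15+-1=-16 d=2 * → r--
[0,4] -15+-7=-22 d=4 → l++
[1,4] -13+-7=-20 d=2 → l++
[2,4] -12+-7=-19 d=1 * → l++
[3,4] -11+-7=-18 d=0 * → stop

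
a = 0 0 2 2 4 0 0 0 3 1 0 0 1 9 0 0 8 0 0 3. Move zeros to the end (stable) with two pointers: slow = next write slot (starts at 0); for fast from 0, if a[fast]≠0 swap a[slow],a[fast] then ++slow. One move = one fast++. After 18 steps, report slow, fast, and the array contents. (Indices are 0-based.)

slow=8, fast=18, a=[2, 2, 4, 3, 1, 1, 9, 8, 0, 0, 0, 0, 0, 0, 0, 0, 0, 0, 0, 3]

slow=0 fast=0: a[fast]=0, fast++
slow=0 fast=1: a[fast]=0, fast++
slow=0 fast=2: a[fast]=2≠0 swap→a[0]=2, slow++,fast++
slow=1 fast=3: a[fast]=2≠0 swap→a[1]=2, slow++,fast++
slow=2 fast=4: a[fast]=4≠0 swap→a[2]=4, slow++,fast++
slow=3 fast=5: a[fast]=0, fast++
slow=3 fast=6: a[fast]=0, fast++
slow=3 fast=7: a[fast]=0, fast++
slow=3 fast=8: a[fast]=3≠0 swap→a[3]=3, slow++,fast++
slow=4 fast=9: a[fast]=1≠0 swap→a[4]=1, slow++,fast++
slow=5 fast=10: a[fast]=0, fast++
slow=5 fast=11: a[fast]=0, fast++
slow=5 fast=12: a[fast]=1≠0 swap→a[5]=1, slow++,fast++
slow=6 fast=13: a[fast]=9≠0 swap→a[6]=9, slow++,fast++
slow=7 fast=14: a[fast]=0, fast++
slow=7 fast=15: a[fast]=0, fast++
slow=7 fast=16: a[fast]=8≠0 swap→a[7]=8, slow++,fast++
slow=8 fast=17: a[fast]=0, fast++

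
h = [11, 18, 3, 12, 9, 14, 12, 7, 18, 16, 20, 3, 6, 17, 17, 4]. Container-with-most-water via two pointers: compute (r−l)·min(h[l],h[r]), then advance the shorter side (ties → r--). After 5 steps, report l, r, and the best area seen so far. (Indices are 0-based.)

l=0 r=15: min(11,4)*15=60 best=60 *, r--
l=0 r=14: min(11,17)*14=154 best=154 *, l++
l=1 r=14: min(18,17)*13=221 best=221 *, r--
l=1 r=13: min(18,17)*12=204 best=221, r--
l=1 r=12: min(18,6)*11=66 best=221, r--

l=1, r=11, best area=221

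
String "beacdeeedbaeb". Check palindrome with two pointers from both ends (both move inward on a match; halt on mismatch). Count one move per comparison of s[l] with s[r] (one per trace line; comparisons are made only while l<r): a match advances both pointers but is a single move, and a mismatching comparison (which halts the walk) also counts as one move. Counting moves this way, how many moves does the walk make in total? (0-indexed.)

[0,12] 'b'=='b' → l++,r--
[1,11] 'e'=='e' → l++,r--
[2,10] 'a'=='a' → l++,r--
[3,9] 'c'!='b' → stop

4 moves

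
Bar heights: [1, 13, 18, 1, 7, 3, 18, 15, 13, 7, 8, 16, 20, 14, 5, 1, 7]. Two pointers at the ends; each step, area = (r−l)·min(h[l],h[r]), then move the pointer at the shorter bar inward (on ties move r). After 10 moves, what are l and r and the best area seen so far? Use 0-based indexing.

l=6, r=12, best area=180

[0,16] min(1,7)*16=16 best=16 * → l++
[1,16] min(13,7)*15=105 best=105 * → r--
[1,15] min(13,1)*14=14 best=105 → r--
[1,14] min(13,5)*13=65 best=105 → r--
[1,13] min(13,14)*12=156 best=156 * → l++
[2,13] min(18,14)*11=154 best=156 → r--
[2,12] min(18,20)*10=180 best=180 * → l++
[3,12] min(1,20)*9=9 best=180 → l++
[4,12] min(7,20)*8=56 best=180 → l++
[5,12] min(3,20)*7=21 best=180 → l++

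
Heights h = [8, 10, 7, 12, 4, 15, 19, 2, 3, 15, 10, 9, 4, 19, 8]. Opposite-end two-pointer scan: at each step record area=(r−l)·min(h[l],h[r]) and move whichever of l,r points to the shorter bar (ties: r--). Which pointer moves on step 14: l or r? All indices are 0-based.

[0,14] min(8,8)*14=112 best=112 * → r--
[0,13] min(8,19)*13=104 best=112 → l++
[1,13] min(10,19)*12=120 best=120 * → l++
[2,13] min(7,19)*11=77 best=120 → l++
[3,13] min(12,19)*10=120 best=120 → l++
[4,13] min(4,19)*9=36 best=120 → l++
[5,13] min(15,19)*8=120 best=120 → l++
[6,13] min(19,19)*7=133 best=133 * → r--
[6,12] min(19,4)*6=24 best=133 → r--
[6,11] min(19,9)*5=45 best=133 → r--
[6,10] min(19,10)*4=40 best=133 → r--
[6,9] min(19,15)*3=45 best=133 → r--
[6,8] min(19,3)*2=6 best=133 → r--
[6,7] min(19,2)*1=2 best=133 → r--

r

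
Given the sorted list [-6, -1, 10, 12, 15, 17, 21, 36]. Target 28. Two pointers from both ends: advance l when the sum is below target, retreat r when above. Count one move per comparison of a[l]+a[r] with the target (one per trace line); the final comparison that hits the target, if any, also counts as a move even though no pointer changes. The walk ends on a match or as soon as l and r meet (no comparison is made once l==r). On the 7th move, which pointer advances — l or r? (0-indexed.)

l

[0,7] -6+36=30 >28 → r--
[0,6] -6+21=15 <28 → l++
[1,6] -1+21=20 <28 → l++
[2,6] 10+21=31 >28 → r--
[2,5] 10+17=27 <28 → l++
[3,5] 12+17=29 >28 → r--
[3,4] 12+15=27 <28 → l++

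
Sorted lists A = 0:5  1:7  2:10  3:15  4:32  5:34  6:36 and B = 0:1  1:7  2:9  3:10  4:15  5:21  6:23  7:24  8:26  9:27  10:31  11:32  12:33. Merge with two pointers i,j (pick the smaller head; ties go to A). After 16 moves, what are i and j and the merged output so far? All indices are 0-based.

i=5, j=11, merged so far=[1, 5, 7, 7, 9, 10, 10, 15, 15, 21, 23, 24, 26, 27, 31, 32]

i=0 j=0: A[i]=5>B[j]=1 take 1, j++
i=0 j=1: A[i]=5<=B[j]=7 take 5, i++
i=1 j=1: A[i]=7<=B[j]=7 take 7, i++
i=2 j=1: A[i]=10>B[j]=7 take 7, j++
i=2 j=2: A[i]=10>B[j]=9 take 9, j++
i=2 j=3: A[i]=10<=B[j]=10 take 10, i++
i=3 j=3: A[i]=15>B[j]=10 take 10, j++
i=3 j=4: A[i]=15<=B[j]=15 take 15, i++
i=4 j=4: A[i]=32>B[j]=15 take 15, j++
i=4 j=5: A[i]=32>B[j]=21 take 21, j++
i=4 j=6: A[i]=32>B[j]=23 take 23, j++
i=4 j=7: A[i]=32>B[j]=24 take 24, j++
i=4 j=8: A[i]=32>B[j]=26 take 26, j++
i=4 j=9: A[i]=32>B[j]=27 take 27, j++
i=4 j=10: A[i]=32>B[j]=31 take 31, j++
i=4 j=11: A[i]=32<=B[j]=32 take 32, i++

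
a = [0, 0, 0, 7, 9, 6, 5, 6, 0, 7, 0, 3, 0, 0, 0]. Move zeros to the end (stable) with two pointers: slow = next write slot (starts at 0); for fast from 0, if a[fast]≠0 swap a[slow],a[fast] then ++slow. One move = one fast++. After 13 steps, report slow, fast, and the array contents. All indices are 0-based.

slow=0 fast=0: a[fast]=0, fast++
slow=0 fast=1: a[fast]=0, fast++
slow=0 fast=2: a[fast]=0, fast++
slow=0 fast=3: a[fast]=7≠0 swap→a[0]=7, slow++,fast++
slow=1 fast=4: a[fast]=9≠0 swap→a[1]=9, slow++,fast++
slow=2 fast=5: a[fast]=6≠0 swap→a[2]=6, slow++,fast++
slow=3 fast=6: a[fast]=5≠0 swap→a[3]=5, slow++,fast++
slow=4 fast=7: a[fast]=6≠0 swap→a[4]=6, slow++,fast++
slow=5 fast=8: a[fast]=0, fast++
slow=5 fast=9: a[fast]=7≠0 swap→a[5]=7, slow++,fast++
slow=6 fast=10: a[fast]=0, fast++
slow=6 fast=11: a[fast]=3≠0 swap→a[6]=3, slow++,fast++
slow=7 fast=12: a[fast]=0, fast++

slow=7, fast=13, a=[7, 9, 6, 5, 6, 7, 3, 0, 0, 0, 0, 0, 0, 0, 0]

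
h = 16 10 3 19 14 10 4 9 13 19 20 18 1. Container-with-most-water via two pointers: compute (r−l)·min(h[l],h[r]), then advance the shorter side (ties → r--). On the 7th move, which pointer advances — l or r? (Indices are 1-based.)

l

l=1 r=13: min(16,1)*12=12 best=12 *, r--
l=1 r=12: min(16,18)*11=176 best=176 *, l++
l=2 r=12: min(10,18)*10=100 best=176, l++
l=3 r=12: min(3,18)*9=27 best=176, l++
l=4 r=12: min(19,18)*8=144 best=176, r--
l=4 r=11: min(19,20)*7=133 best=176, l++
l=5 r=11: min(14,20)*6=84 best=176, l++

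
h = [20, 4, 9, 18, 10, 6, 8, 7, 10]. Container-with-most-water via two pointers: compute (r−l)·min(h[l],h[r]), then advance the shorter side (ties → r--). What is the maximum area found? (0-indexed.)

max area = 80

l=0 r=8: min(20,10)*8=80 best=80 *, r--
l=0 r=7: min(20,7)*7=49 best=80, r--
l=0 r=6: min(20,8)*6=48 best=80, r--
l=0 r=5: min(20,6)*5=30 best=80, r--
l=0 r=4: min(20,10)*4=40 best=80, r--
l=0 r=3: min(20,18)*3=54 best=80, r--
l=0 r=2: min(20,9)*2=18 best=80, r--
l=0 r=1: min(20,4)*1=4 best=80, r--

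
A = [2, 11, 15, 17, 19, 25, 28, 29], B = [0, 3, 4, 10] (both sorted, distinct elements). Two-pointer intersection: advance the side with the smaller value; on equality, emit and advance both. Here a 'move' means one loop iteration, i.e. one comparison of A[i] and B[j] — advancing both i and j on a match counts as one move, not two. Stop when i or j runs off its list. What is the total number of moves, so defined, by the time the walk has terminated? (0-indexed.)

5 moves

[i=0,j=0] 2>0 → j++
[i=0,j=1] 2<3 → i++
[i=1,j=1] 11>3 → j++
[i=1,j=2] 11>4 → j++
[i=1,j=3] 11>10 → j++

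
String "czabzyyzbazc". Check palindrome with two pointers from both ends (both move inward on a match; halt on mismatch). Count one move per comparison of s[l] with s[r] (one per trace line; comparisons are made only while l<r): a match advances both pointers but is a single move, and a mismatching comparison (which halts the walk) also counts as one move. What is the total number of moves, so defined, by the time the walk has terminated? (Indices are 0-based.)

l=0 r=11: 'c'=='c', l++,r--
l=1 r=10: 'z'=='z', l++,r--
l=2 r=9: 'a'=='a', l++,r--
l=3 r=8: 'b'=='b', l++,r--
l=4 r=7: 'z'=='z', l++,r--
l=5 r=6: 'y'=='y', l++,r--

6 moves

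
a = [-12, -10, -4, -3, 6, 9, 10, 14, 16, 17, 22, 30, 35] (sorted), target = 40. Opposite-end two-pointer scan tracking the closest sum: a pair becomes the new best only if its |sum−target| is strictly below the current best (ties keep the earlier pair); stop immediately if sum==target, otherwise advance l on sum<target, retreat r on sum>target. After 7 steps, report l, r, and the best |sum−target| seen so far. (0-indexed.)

l=0 r=12: -12+35=23 d=17 *, l++
l=1 r=12: -10+35=25 d=15 *, l++
l=2 r=12: -4+35=31 d=9 *, l++
l=3 r=12: -3+35=32 d=8 *, l++
l=4 r=12: 6+35=41 d=1 *, r--
l=4 r=11: 6+30=36 d=4, l++
l=5 r=11: 9+30=39 d=1, l++

l=6, r=11, best |Δ|=1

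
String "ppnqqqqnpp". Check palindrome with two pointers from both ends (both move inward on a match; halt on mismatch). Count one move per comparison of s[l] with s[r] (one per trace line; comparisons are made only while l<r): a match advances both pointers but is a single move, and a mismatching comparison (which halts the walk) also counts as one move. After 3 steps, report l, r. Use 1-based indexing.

l=4, r=7

l=1 r=10: 'p'=='p', l++,r--
l=2 r=9: 'p'=='p', l++,r--
l=3 r=8: 'n'=='n', l++,r--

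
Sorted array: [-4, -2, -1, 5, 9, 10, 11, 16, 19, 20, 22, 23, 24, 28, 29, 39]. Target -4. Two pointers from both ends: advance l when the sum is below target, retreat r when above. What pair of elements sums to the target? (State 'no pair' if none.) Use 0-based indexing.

no pair

l=0 r=15: -4+39=35 >-4, r--
l=0 r=14: -4+29=25 >-4, r--
l=0 r=13: -4+28=24 >-4, r--
l=0 r=12: -4+24=20 >-4, r--
l=0 r=11: -4+23=19 >-4, r--
l=0 r=10: -4+22=18 >-4, r--
l=0 r=9: -4+20=16 >-4, r--
l=0 r=8: -4+19=15 >-4, r--
l=0 r=7: -4+16=12 >-4, r--
l=0 r=6: -4+11=7 >-4, r--
l=0 r=5: -4+10=6 >-4, r--
l=0 r=4: -4+9=5 >-4, r--
l=0 r=3: -4+5=1 >-4, r--
l=0 r=2: -4+-1=-5 <-4, l++
l=1 r=2: -2+-1=-3 >-4, r--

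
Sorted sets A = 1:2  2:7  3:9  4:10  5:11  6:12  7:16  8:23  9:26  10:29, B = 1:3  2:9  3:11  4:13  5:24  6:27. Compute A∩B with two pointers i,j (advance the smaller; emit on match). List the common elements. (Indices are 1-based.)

intersection = [9, 11]

[i=1,j=1] 2<3 → i++
[i=2,j=1] 7>3 → j++
[i=2,j=2] 7<9 → i++
[i=3,j=2] 9==9 emit → i++,j++
[i=4,j=3] 10<11 → i++
[i=5,j=3] 11==11 emit → i++,j++
[i=6,j=4] 12<13 → i++
[i=7,j=4] 16>13 → j++
[i=7,j=5] 16<24 → i++
[i=8,j=5] 23<24 → i++
[i=9,j=5] 26>24 → j++
[i=9,j=6] 26<27 → i++
[i=10,j=6] 29>27 → j++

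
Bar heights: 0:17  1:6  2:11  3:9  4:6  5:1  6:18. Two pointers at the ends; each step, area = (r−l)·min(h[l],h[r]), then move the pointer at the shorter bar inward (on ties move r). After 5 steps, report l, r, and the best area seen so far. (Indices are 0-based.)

l=5, r=6, best area=102

[0,6] min(17,18)*6=102 best=102 * → l++
[1,6] min(6,18)*5=30 best=102 → l++
[2,6] min(11,18)*4=44 best=102 → l++
[3,6] min(9,18)*3=27 best=102 → l++
[4,6] min(6,18)*2=12 best=102 → l++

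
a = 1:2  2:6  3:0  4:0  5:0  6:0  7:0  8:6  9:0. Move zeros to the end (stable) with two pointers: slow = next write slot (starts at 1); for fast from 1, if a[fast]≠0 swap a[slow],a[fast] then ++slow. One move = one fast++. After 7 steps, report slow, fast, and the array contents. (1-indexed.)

slow=3, fast=8, a=[2, 6, 0, 0, 0, 0, 0, 6, 0]

slow=1 fast=1: a[fast]=2≠0 swap→a[1]=2, slow++,fast++
slow=2 fast=2: a[fast]=6≠0 swap→a[2]=6, slow++,fast++
slow=3 fast=3: a[fast]=0, fast++
slow=3 fast=4: a[fast]=0, fast++
slow=3 fast=5: a[fast]=0, fast++
slow=3 fast=6: a[fast]=0, fast++
slow=3 fast=7: a[fast]=0, fast++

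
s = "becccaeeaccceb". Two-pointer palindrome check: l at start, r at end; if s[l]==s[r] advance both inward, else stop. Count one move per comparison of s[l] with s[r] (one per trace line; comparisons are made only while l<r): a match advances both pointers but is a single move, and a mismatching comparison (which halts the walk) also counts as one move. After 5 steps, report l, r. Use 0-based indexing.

l=0 r=13: 'b'=='b', l++,r--
l=1 r=12: 'e'=='e', l++,r--
l=2 r=11: 'c'=='c', l++,r--
l=3 r=10: 'c'=='c', l++,r--
l=4 r=9: 'c'=='c', l++,r--

l=5, r=8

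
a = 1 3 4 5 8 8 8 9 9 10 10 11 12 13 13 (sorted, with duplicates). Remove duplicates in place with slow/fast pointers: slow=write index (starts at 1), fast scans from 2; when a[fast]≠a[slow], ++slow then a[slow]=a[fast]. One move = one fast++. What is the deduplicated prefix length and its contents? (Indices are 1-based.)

length 10; prefix = [1, 3, 4, 5, 8, 9, 10, 11, 12, 13]

slow=1 fast=2: a[fast]=3≠a[slow]=1 write a[2]=3, slow++,fast++
slow=2 fast=3: a[fast]=4≠a[slow]=3 write a[3]=4, slow++,fast++
slow=3 fast=4: a[fast]=5≠a[slow]=4 write a[4]=5, slow++,fast++
slow=4 fast=5: a[fast]=8≠a[slow]=5 write a[5]=8, slow++,fast++
slow=5 fast=6: a[fast]=8=a[slow] dup, fast++
slow=5 fast=7: a[fast]=8=a[slow] dup, fast++
slow=5 fast=8: a[fast]=9≠a[slow]=8 write a[6]=9, slow++,fast++
slow=6 fast=9: a[fast]=9=a[slow] dup, fast++
slow=6 fast=10: a[fast]=10≠a[slow]=9 write a[7]=10, slow++,fast++
slow=7 fast=11: a[fast]=10=a[slow] dup, fast++
slow=7 fast=12: a[fast]=11≠a[slow]=10 write a[8]=11, slow++,fast++
slow=8 fast=13: a[fast]=12≠a[slow]=11 write a[9]=12, slow++,fast++
slow=9 fast=14: a[fast]=13≠a[slow]=12 write a[10]=13, slow++,fast++
slow=10 fast=15: a[fast]=13=a[slow] dup, fast++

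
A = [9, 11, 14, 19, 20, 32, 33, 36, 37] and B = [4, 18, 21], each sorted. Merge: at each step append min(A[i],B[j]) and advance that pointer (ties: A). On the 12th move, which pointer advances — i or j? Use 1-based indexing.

i

[i=1,j=1] A[i]=9>B[j]=4 take 4 → j++
[i=1,j=2] A[i]=9<=B[j]=18 take 9 → i++
[i=2,j=2] A[i]=11<=B[j]=18 take 11 → i++
[i=3,j=2] A[i]=14<=B[j]=18 take 14 → i++
[i=4,j=2] A[i]=19>B[j]=18 take 18 → j++
[i=4,j=3] A[i]=19<=B[j]=21 take 19 → i++
[i=5,j=3] A[i]=20<=B[j]=21 take 20 → i++
[i=6,j=3] A[i]=32>B[j]=21 take 21 → j++
[i=6,j=4] B done, take A[i]=32 → i++
[i=7,j=4] B done, take A[i]=33 → i++
[i=8,j=4] B done, take A[i]=36 → i++
[i=9,j=4] B done, take A[i]=37 → i++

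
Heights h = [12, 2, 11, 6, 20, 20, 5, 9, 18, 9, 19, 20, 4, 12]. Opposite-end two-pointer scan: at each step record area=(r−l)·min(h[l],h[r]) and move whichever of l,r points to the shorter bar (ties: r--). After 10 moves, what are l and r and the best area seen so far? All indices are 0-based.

l=4, r=7, best area=156

[0,13] min(12,12)*13=156 best=156 * → r--
[0,12] min(12,4)*12=48 best=156 → r--
[0,11] min(12,20)*11=132 best=156 → l++
[1,11] min(2,20)*10=20 best=156 → l++
[2,11] min(11,20)*9=99 best=156 → l++
[3,11] min(6,20)*8=48 best=156 → l++
[4,11] min(20,20)*7=140 best=156 → r--
[4,10] min(20,19)*6=114 best=156 → r--
[4,9] min(20,9)*5=45 best=156 → r--
[4,8] min(20,18)*4=72 best=156 → r--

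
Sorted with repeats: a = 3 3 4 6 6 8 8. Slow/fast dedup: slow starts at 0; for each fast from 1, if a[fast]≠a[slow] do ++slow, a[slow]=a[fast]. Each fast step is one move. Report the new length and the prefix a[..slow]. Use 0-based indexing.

length 4; prefix = [3, 4, 6, 8]

(s=0,f=1) a[fast]=3=a[slow] dup → fast++
(s=0,f=2) a[fast]=4≠a[slow]=3 write a[1]=4 → slow++,fast++
(s=1,f=3) a[fast]=6≠a[slow]=4 write a[2]=6 → slow++,fast++
(s=2,f=4) a[fast]=6=a[slow] dup → fast++
(s=2,f=5) a[fast]=8≠a[slow]=6 write a[3]=8 → slow++,fast++
(s=3,f=6) a[fast]=8=a[slow] dup → fast++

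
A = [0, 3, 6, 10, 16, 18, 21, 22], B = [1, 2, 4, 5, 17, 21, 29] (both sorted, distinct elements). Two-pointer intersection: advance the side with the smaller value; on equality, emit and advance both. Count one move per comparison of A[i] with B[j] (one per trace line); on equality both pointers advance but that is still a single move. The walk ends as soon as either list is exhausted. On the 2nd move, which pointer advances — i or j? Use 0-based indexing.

[i=0,j=0] 0<1 → i++
[i=1,j=0] 3>1 → j++

j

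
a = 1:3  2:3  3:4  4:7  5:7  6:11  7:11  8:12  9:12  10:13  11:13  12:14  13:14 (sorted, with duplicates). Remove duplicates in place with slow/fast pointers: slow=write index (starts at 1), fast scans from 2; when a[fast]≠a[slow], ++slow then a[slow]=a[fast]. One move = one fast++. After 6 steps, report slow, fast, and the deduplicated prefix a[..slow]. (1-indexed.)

(s=1,f=2) a[fast]=3=a[slow] dup → fast++
(s=1,f=3) a[fast]=4≠a[slow]=3 write a[2]=4 → slow++,fast++
(s=2,f=4) a[fast]=7≠a[slow]=4 write a[3]=7 → slow++,fast++
(s=3,f=5) a[fast]=7=a[slow] dup → fast++
(s=3,f=6) a[fast]=11≠a[slow]=7 write a[4]=11 → slow++,fast++
(s=4,f=7) a[fast]=11=a[slow] dup → fast++

slow=4, fast=8, prefix=[3, 4, 7, 11]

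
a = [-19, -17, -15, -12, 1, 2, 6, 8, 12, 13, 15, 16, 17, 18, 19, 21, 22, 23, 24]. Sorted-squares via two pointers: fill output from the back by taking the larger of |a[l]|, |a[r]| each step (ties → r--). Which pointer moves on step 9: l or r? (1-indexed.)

l

l=1 r=19: |-19|<=|24| out[19]=576, r--
l=1 r=18: |-19|<=|23| out[18]=529, r--
l=1 r=17: |-19|<=|22| out[17]=484, r--
l=1 r=16: |-19|<=|21| out[16]=441, r--
l=1 r=15: |-19|<=|19| out[15]=361, r--
l=1 r=14: |-19|>|18| out[14]=361, l++
l=2 r=14: |-17|<=|18| out[13]=324, r--
l=2 r=13: |-17|<=|17| out[12]=289, r--
l=2 r=12: |-17|>|16| out[11]=289, l++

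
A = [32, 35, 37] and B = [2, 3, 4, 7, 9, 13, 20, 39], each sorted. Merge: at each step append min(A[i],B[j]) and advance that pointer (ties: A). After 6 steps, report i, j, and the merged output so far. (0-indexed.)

i=0, j=6, merged so far=[2, 3, 4, 7, 9, 13]

[i=0,j=0] A[i]=32>B[j]=2 take 2 → j++
[i=0,j=1] A[i]=32>B[j]=3 take 3 → j++
[i=0,j=2] A[i]=32>B[j]=4 take 4 → j++
[i=0,j=3] A[i]=32>B[j]=7 take 7 → j++
[i=0,j=4] A[i]=32>B[j]=9 take 9 → j++
[i=0,j=5] A[i]=32>B[j]=13 take 13 → j++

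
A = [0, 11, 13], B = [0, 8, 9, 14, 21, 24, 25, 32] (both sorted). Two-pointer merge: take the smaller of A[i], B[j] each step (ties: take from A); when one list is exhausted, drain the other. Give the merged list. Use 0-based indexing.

[0, 0, 8, 9, 11, 13, 14, 21, 24, 25, 32]

[i=0,j=0] A[i]=0<=B[j]=0 take 0 → i++
[i=1,j=0] A[i]=11>B[j]=0 take 0 → j++
[i=1,j=1] A[i]=11>B[j]=8 take 8 → j++
[i=1,j=2] A[i]=11>B[j]=9 take 9 → j++
[i=1,j=3] A[i]=11<=B[j]=14 take 11 → i++
[i=2,j=3] A[i]=13<=B[j]=14 take 13 → i++
[i=3,j=3] A done, take B[j]=14 → j++
[i=3,j=4] A done, take B[j]=21 → j++
[i=3,j=5] A done, take B[j]=24 → j++
[i=3,j=6] A done, take B[j]=25 → j++
[i=3,j=7] A done, take B[j]=32 → j++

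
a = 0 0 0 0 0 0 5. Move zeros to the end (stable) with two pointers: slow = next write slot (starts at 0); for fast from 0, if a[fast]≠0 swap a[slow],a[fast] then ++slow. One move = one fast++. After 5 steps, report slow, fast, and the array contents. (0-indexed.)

slow=0, fast=5, a=[0, 0, 0, 0, 0, 0, 5]

slow=0 fast=0: a[fast]=0, fast++
slow=0 fast=1: a[fast]=0, fast++
slow=0 fast=2: a[fast]=0, fast++
slow=0 fast=3: a[fast]=0, fast++
slow=0 fast=4: a[fast]=0, fast++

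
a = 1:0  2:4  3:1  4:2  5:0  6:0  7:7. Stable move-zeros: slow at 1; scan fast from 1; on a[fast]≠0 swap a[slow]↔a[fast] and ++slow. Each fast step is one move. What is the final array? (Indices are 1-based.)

[4, 1, 2, 7, 0, 0, 0]

slow=1 fast=1: a[fast]=0, fast++
slow=1 fast=2: a[fast]=4≠0 swap→a[1]=4, slow++,fast++
slow=2 fast=3: a[fast]=1≠0 swap→a[2]=1, slow++,fast++
slow=3 fast=4: a[fast]=2≠0 swap→a[3]=2, slow++,fast++
slow=4 fast=5: a[fast]=0, fast++
slow=4 fast=6: a[fast]=0, fast++
slow=4 fast=7: a[fast]=7≠0 swap→a[4]=7, slow++,fast++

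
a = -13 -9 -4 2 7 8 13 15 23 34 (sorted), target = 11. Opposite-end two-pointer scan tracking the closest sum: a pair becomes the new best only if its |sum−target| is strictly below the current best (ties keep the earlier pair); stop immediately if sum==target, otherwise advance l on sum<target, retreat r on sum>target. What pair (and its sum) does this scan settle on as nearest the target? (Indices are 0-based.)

[0,9] -13+34=21 d=10 * → r--
[0,8] -13+23=10 d=1 * → l++
[1,8] -9+23=14 d=3 → r--
[1,7] -9+15=6 d=5 → l++
[2,7] -4+15=11 d=0 * → stop

pair (-4, 15) with sum 11 (|Δ|=0)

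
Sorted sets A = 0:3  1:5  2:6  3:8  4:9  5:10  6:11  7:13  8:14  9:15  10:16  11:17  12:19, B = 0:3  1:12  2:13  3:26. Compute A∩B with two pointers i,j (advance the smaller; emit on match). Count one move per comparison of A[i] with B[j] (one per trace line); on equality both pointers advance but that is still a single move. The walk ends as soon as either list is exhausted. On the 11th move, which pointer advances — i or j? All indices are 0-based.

i

i=0 j=0: 3==3 emit, i++,j++
i=1 j=1: 5<12, i++
i=2 j=1: 6<12, i++
i=3 j=1: 8<12, i++
i=4 j=1: 9<12, i++
i=5 j=1: 10<12, i++
i=6 j=1: 11<12, i++
i=7 j=1: 13>12, j++
i=7 j=2: 13==13 emit, i++,j++
i=8 j=3: 14<26, i++
i=9 j=3: 15<26, i++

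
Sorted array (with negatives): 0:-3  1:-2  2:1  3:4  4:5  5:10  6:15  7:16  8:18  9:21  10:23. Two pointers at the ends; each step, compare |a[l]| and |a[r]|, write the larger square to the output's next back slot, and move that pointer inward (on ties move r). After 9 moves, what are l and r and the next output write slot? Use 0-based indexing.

[0,10] |-3|<=|23| out[10]=529 → r--
[0,9] |-3|<=|21| out[9]=441 → r--
[0,8] |-3|<=|18| out[8]=324 → r--
[0,7] |-3|<=|16| out[7]=256 → r--
[0,6] |-3|<=|15| out[6]=225 → r--
[0,5] |-3|<=|10| out[5]=100 → r--
[0,4] |-3|<=|5| out[4]=25 → r--
[0,3] |-3|<=|4| out[3]=16 → r--
[0,2] |-3|>|1| out[2]=9 → l++

l=1, r=2, next write slot=1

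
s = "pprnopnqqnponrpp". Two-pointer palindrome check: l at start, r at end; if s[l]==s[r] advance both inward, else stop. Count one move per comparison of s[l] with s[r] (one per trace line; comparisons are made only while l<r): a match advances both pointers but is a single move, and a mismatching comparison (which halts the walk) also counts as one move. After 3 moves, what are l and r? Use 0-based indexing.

l=0 r=15: 'p'=='p', l++,r--
l=1 r=14: 'p'=='p', l++,r--
l=2 r=13: 'r'=='r', l++,r--

l=3, r=12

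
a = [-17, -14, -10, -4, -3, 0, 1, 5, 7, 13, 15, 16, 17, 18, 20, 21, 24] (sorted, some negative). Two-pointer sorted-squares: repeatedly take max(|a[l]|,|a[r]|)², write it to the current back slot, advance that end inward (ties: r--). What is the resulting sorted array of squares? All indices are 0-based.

l=0 r=16: |-17|<=|24| out[16]=576, r--
l=0 r=15: |-17|<=|21| out[15]=441, r--
l=0 r=14: |-17|<=|20| out[14]=400, r--
l=0 r=13: |-17|<=|18| out[13]=324, r--
l=0 r=12: |-17|<=|17| out[12]=289, r--
l=0 r=11: |-17|>|16| out[11]=289, l++
l=1 r=11: |-14|<=|16| out[10]=256, r--
l=1 r=10: |-14|<=|15| out[9]=225, r--
l=1 r=9: |-14|>|13| out[8]=196, l++
l=2 r=9: |-10|<=|13| out[7]=169, r--
l=2 r=8: |-10|>|7| out[6]=100, l++
l=3 r=8: |-4|<=|7| out[5]=49, r--
l=3 r=7: |-4|<=|5| out[4]=25, r--
l=3 r=6: |-4|>|1| out[3]=16, l++
l=4 r=6: |-3|>|1| out[2]=9, l++
l=5 r=6: |0|<=|1| out[1]=1, r--
l=5 r=5: |0|<=|0| out[0]=0, r--

[0, 1, 9, 16, 25, 49, 100, 169, 196, 225, 256, 289, 289, 324, 400, 441, 576]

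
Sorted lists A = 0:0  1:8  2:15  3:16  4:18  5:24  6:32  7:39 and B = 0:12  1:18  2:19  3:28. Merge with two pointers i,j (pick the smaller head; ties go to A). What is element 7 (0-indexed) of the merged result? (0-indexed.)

i=0 j=0: A[i]=0<=B[j]=12 take 0, i++
i=1 j=0: A[i]=8<=B[j]=12 take 8, i++
i=2 j=0: A[i]=15>B[j]=12 take 12, j++
i=2 j=1: A[i]=15<=B[j]=18 take 15, i++
i=3 j=1: A[i]=16<=B[j]=18 take 16, i++
i=4 j=1: A[i]=18<=B[j]=18 take 18, i++
i=5 j=1: A[i]=24>B[j]=18 take 18, j++
i=5 j=2: A[i]=24>B[j]=19 take 19, j++
i=5 j=3: A[i]=24<=B[j]=28 take 24, i++
i=6 j=3: A[i]=32>B[j]=28 take 28, j++
i=6 j=4: B done, take A[i]=32, i++
i=7 j=4: B done, take A[i]=39, i++

merged[7] = 19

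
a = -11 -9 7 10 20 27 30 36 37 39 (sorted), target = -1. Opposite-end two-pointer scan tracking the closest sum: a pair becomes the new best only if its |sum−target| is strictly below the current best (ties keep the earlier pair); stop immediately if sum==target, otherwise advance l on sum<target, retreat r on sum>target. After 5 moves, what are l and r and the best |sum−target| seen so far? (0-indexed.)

l=0, r=4, best |Δ|=17

l=0 r=9: -11+39=28 d=29 *, r--
l=0 r=8: -11+37=26 d=27 *, r--
l=0 r=7: -11+36=25 d=26 *, r--
l=0 r=6: -11+30=19 d=20 *, r--
l=0 r=5: -11+27=16 d=17 *, r--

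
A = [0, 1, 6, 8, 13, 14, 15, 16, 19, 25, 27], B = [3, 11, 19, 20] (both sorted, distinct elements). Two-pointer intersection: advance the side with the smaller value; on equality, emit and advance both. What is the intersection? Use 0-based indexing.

intersection = [19]

[i=0,j=0] 0<3 → i++
[i=1,j=0] 1<3 → i++
[i=2,j=0] 6>3 → j++
[i=2,j=1] 6<11 → i++
[i=3,j=1] 8<11 → i++
[i=4,j=1] 13>11 → j++
[i=4,j=2] 13<19 → i++
[i=5,j=2] 14<19 → i++
[i=6,j=2] 15<19 → i++
[i=7,j=2] 16<19 → i++
[i=8,j=2] 19==19 emit → i++,j++
[i=9,j=3] 25>20 → j++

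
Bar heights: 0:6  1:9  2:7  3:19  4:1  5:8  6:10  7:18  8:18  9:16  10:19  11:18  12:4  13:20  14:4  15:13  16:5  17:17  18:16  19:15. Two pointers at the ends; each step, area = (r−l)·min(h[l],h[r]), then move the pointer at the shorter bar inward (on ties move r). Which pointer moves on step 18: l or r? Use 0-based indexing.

l

[0,19] min(6,15)*19=114 best=114 * → l++
[1,19] min(9,15)*18=162 best=162 * → l++
[2,19] min(7,15)*17=119 best=162 → l++
[3,19] min(19,15)*16=240 best=240 * → r--
[3,18] min(19,16)*15=240 best=240 → r--
[3,17] min(19,17)*14=238 best=240 → r--
[3,16] min(19,5)*13=65 best=240 → r--
[3,15] min(19,13)*12=156 best=240 → r--
[3,14] min(19,4)*11=44 best=240 → r--
[3,13] min(19,20)*10=190 best=240 → l++
[4,13] min(1,20)*9=9 best=240 → l++
[5,13] min(8,20)*8=64 best=240 → l++
[6,13] min(10,20)*7=70 best=240 → l++
[7,13] min(18,20)*6=108 best=240 → l++
[8,13] min(18,20)*5=90 best=240 → l++
[9,13] min(16,20)*4=64 best=240 → l++
[10,13] min(19,20)*3=57 best=240 → l++
[11,13] min(18,20)*2=36 best=240 → l++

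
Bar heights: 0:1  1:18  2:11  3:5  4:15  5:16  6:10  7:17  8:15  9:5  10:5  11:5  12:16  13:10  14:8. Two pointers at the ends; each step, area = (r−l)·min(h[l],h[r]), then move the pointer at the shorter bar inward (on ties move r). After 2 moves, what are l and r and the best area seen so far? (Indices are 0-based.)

l=0 r=14: min(1,8)*14=14 best=14 *, l++
l=1 r=14: min(18,8)*13=104 best=104 *, r--

l=1, r=13, best area=104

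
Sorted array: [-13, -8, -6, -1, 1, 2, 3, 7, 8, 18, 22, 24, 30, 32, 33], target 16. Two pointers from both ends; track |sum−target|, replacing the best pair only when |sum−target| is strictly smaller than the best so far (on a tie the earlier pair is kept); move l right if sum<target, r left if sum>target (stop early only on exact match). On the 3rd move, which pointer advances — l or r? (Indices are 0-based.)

r

[0,14] -13+33=20 d=4 * → r--
[0,13] -13+32=19 d=3 * → r--
[0,12] -13+30=17 d=1 * → r--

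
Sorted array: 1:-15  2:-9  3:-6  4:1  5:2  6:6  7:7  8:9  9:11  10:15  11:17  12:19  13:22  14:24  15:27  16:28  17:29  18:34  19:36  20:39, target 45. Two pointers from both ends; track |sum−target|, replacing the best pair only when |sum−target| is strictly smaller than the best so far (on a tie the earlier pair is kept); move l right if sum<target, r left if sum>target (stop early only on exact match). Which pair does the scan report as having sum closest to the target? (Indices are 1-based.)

pair (6, 39) with sum 45 (|Δ|=0)

l=1 r=20: -15+39=24 d=21 *, l++
l=2 r=20: -9+39=30 d=15 *, l++
l=3 r=20: -6+39=33 d=12 *, l++
l=4 r=20: 1+39=40 d=5 *, l++
l=5 r=20: 2+39=41 d=4 *, l++
l=6 r=20: 6+39=45 d=0 *, stop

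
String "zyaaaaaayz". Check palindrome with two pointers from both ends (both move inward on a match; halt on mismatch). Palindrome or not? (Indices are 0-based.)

[0,9] 'z'=='z' → l++,r--
[1,8] 'y'=='y' → l++,r--
[2,7] 'a'=='a' → l++,r--
[3,6] 'a'=='a' → l++,r--
[4,5] 'a'=='a' → l++,r--

palindrome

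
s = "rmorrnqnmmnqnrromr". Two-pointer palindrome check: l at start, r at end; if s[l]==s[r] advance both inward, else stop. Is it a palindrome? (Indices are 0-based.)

palindrome

l=0 r=17: 'r'=='r', l++,r--
l=1 r=16: 'm'=='m', l++,r--
l=2 r=15: 'o'=='o', l++,r--
l=3 r=14: 'r'=='r', l++,r--
l=4 r=13: 'r'=='r', l++,r--
l=5 r=12: 'n'=='n', l++,r--
l=6 r=11: 'q'=='q', l++,r--
l=7 r=10: 'n'=='n', l++,r--
l=8 r=9: 'm'=='m', l++,r--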